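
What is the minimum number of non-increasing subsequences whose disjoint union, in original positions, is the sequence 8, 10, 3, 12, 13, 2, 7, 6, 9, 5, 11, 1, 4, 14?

5

Place each on the leftmost legal pile:
8 → new pile 1 (tops now [8])
10 → new pile 2 (tops now [8, 10])
3 → pile 1 (tops now [3, 10])
12 → new pile 3 (tops now [3, 10, 12])
13 → new pile 4 (tops now [3, 10, 12, 13])
2 → pile 1 (tops now [2, 10, 12, 13])
7 → pile 2 (tops now [2, 7, 12, 13])
6 → pile 2 (tops now [2, 6, 12, 13])
9 → pile 3 (tops now [2, 6, 9, 13])
5 → pile 2 (tops now [2, 5, 9, 13])
11 → pile 4 (tops now [2, 5, 9, 11])
1 → pile 1 (tops now [1, 5, 9, 11])
4 → pile 2 (tops now [1, 4, 9, 11])
14 → new pile 5 (tops now [1, 4, 9, 11, 14])
Five piles.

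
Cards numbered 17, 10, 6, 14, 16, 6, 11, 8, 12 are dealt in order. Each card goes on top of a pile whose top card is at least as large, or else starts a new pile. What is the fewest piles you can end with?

Place each on the leftmost legal pile:
17 → new pile 1 (tops now [17])
10 → pile 1 (tops now [10])
6 → pile 1 (tops now [6])
14 → new pile 2 (tops now [6, 14])
16 → new pile 3 (tops now [6, 14, 16])
6 → pile 1 (tops now [6, 14, 16])
11 → pile 2 (tops now [6, 11, 16])
8 → pile 2 (tops now [6, 8, 16])
12 → pile 3 (tops now [6, 8, 12])
Three piles.

3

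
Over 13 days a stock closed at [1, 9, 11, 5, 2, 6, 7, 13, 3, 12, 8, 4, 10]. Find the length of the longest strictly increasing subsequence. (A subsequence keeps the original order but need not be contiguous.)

Let dp[i] be the length of the longest such subsequence ending at index i:
i:      1  2  3  4  5  6  7  8  9 10 11 12 13
a[i]:   1  9 11  5  2  6  7 13  3 12  8  4 10
dp:     1  2  3  2  2  3  4  5  3  5  5  4  6
Maximum dp value is 6.

6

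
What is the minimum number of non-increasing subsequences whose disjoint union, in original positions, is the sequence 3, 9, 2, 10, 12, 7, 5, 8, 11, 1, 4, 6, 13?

The minimum number of non-increasing subsequences covering a sequence equals the length of its longest strictly increasing subsequence.
LIS length is 5 (e.g. 3, 9, 10, 12, 13), so 5 piles are needed.

5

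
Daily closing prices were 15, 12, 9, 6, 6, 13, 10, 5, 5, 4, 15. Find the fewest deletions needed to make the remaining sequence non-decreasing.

7

Fewest deletions = n − (longest non-decreasing subsequence).
Patience tails:
15 → extends → [15]
12 → replaces 15 → [12]
9 → replaces 12 → [9]
6 → replaces 9 → [6]
6 → extends → [6, 6]
13 → extends → [6, 6, 13]
10 → replaces 13 → [6, 6, 10]
5 → replaces 6 → [5, 6, 10]
5 → replaces 6 → [5, 5, 10]
4 → replaces 5 → [4, 5, 10]
15 → extends → [4, 5, 10, 15]
Longest non-decreasing subsequence has length 4, so deletions = 11 − 4 = 7.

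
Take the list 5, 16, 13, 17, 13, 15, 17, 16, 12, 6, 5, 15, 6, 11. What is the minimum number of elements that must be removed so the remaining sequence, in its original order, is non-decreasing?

Fewest deletions = n − (longest non-decreasing subsequence).
Patience tails:
5 → extends → [5]
16 → extends → [5, 16]
13 → replaces 16 → [5, 13]
17 → extends → [5, 13, 17]
13 → replaces 17 → [5, 13, 13]
15 → extends → [5, 13, 13, 15]
17 → extends → [5, 13, 13, 15, 17]
16 → replaces 17 → [5, 13, 13, 15, 16]
12 → replaces 13 → [5, 12, 13, 15, 16]
6 → replaces 12 → [5, 6, 13, 15, 16]
5 → replaces 6 → [5, 5, 13, 15, 16]
15 → replaces 16 → [5, 5, 13, 15, 15]
6 → replaces 13 → [5, 5, 6, 15, 15]
11 → replaces 15 → [5, 5, 6, 11, 15]
Longest non-decreasing subsequence has length 5, so deletions = 14 − 5 = 9.

9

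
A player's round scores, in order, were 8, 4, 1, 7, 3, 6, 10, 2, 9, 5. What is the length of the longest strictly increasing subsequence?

Track the smallest tail for each achievable length (strict):
8 → extends → [8]
4 → replaces 8 → [4]
1 → replaces 4 → [1]
7 → extends → [1, 7]
3 → replaces 7 → [1, 3]
6 → extends → [1, 3, 6]
10 → extends → [1, 3, 6, 10]
2 → replaces 3 → [1, 2, 6, 10]
9 → replaces 10 → [1, 2, 6, 9]
5 → replaces 6 → [1, 2, 5, 9]
Four tails, so the longest strictly increasing subsequence has length 4 (e.g. 1, 3, 6, 10).

4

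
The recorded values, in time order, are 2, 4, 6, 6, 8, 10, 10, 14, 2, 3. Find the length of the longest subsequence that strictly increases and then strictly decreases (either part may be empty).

inc[i] = longest strictly increasing subsequence ending at i; dec[i] = longest strictly decreasing subsequence starting at i:
i:      1  2  3  4  5  6  7  8  9 10
a[i]:   2  4  6  6  8 10 10 14  2  3
inc:    1  2  3  3  4  5  5  6  1  2
dec:    1  2  2  2  2  2  2  2  1  1
Best peak at i=8 (value 14): inc=6, dec=2, length 6+2−1 = 7.

7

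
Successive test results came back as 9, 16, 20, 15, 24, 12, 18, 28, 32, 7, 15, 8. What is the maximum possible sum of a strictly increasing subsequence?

129

Let S[i] be the best sum of a strictly increasing subsequence ending at i:
i:       1   2   3   4   5   6   7   8   9  10  11  12
a[i]:    9  16  20  15  24  12  18  28  32   7  15   8
S:       9  25  45  24  69  21  43  97 129   7  36  15
Maximum is 129 (e.g. 9 + 16 + 20 + 24 + 28 + 32).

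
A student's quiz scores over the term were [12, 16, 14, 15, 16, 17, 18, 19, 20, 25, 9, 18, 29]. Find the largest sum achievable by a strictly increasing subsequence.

185

Let S[i] be the best sum of a strictly increasing subsequence ending at i:
i:       1   2   3   4   5   6   7   8   9  10  11  12  13
a[i]:   12  16  14  15  16  17  18  19  20  25   9  18  29
S:      12  28  26  41  57  74  92 111 131 156   9  92 185
Maximum is 185 (e.g. 12 + 14 + 15 + 16 + 17 + 18 + 19 + 20 + 25 + 29).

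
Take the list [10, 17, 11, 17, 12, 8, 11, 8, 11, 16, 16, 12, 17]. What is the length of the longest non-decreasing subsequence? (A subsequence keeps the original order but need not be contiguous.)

Let dp[i] be the length of the longest such subsequence ending at index i:
i:      1  2  3  4  5  6  7  8  9 10 11 12 13
a[i]:  10 17 11 17 12  8 11  8 11 16 16 12 17
dp:     1  2  2  3  3  1  3  2  4  5  6  5  7
Maximum dp value is 7.

7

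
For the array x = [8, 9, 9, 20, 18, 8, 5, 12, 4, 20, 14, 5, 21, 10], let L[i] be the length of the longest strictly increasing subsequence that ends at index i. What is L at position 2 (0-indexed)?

2

dp[i] = 1 + max{dp[j] : j<i, x[j]<x[i]} (or 1 if no such j):
i:      0  1  2  3  4  5  6  7  8  9 10 11 12 13
x[i]:   8  9  9 20 18  8  5 12  4 20 14  5 21 10
dp:     1  2  2  3  3  1  1  3  1  4  4  2  5  3
At index 2 the value is 2.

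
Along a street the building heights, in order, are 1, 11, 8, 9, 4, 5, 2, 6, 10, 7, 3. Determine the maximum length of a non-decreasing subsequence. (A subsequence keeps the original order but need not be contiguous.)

5

Let dp[i] be the length of the longest such subsequence ending at index i:
i:      1  2  3  4  5  6  7  8  9 10 11
a[i]:   1 11  8  9  4  5  2  6 10  7  3
dp:     1  2  2  3  2  3  2  4  5  5  3
Maximum dp value is 5.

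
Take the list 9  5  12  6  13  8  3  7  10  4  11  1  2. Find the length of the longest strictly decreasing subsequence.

5

Negate each value so 'decreasing' becomes 'increasing', then run patience tails on the negated sequence:
-9 → extends → [-9]
-5 → extends → [-9, -5]
-12 → replaces -9 → [-12, -5]
-6 → replaces -5 → [-12, -6]
-13 → replaces -12 → [-13, -6]
-8 → replaces -6 → [-13, -8]
-3 → extends → [-13, -8, -3]
-7 → replaces -3 → [-13, -8, -7]
-10 → replaces -8 → [-13, -10, -7]
-4 → extends → [-13, -10, -7, -4]
-11 → replaces -10 → [-13, -11, -7, -4]
-1 → extends → [-13, -11, -7, -4, -1]
-2 → replaces -1 → [-13, -11, -7, -4, -2]
Five tails, so the longest strictly decreasing subsequence of the original has length 5.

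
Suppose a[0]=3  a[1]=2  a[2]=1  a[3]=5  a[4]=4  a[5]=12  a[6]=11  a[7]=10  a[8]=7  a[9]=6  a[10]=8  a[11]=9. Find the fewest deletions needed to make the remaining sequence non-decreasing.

Fewest deletions = n − (longest non-decreasing subsequence).
Patience tails:
3 → extends → [3]
2 → replaces 3 → [2]
1 → replaces 2 → [1]
5 → extends → [1, 5]
4 → replaces 5 → [1, 4]
12 → extends → [1, 4, 12]
11 → replaces 12 → [1, 4, 11]
10 → replaces 11 → [1, 4, 10]
7 → replaces 10 → [1, 4, 7]
6 → replaces 7 → [1, 4, 6]
8 → extends → [1, 4, 6, 8]
9 → extends → [1, 4, 6, 8, 9]
Longest non-decreasing subsequence has length 5, so deletions = 12 − 5 = 7.

7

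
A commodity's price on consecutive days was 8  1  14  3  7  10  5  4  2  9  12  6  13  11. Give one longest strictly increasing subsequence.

Patience tails give the LIS length; then backtrack through the dp parents:
8 → extends → [8]
1 → replaces 8 → [1]
14 → extends → [1, 14]
3 → replaces 14 → [1, 3]
7 → extends → [1, 3, 7]
10 → extends → [1, 3, 7, 10]
5 → replaces 7 → [1, 3, 5, 10]
4 → replaces 5 → [1, 3, 4, 10]
2 → replaces 3 → [1, 2, 4, 10]
9 → replaces 10 → [1, 2, 4, 9]
12 → extends → [1, 2, 4, 9, 12]
6 → replaces 9 → [1, 2, 4, 6, 12]
13 → extends → [1, 2, 4, 6, 12, 13]
11 → replaces 12 → [1, 2, 4, 6, 11, 13]
Length 6; one witness is 1, 3, 7, 10, 12, 13.

1, 3, 7, 10, 12, 13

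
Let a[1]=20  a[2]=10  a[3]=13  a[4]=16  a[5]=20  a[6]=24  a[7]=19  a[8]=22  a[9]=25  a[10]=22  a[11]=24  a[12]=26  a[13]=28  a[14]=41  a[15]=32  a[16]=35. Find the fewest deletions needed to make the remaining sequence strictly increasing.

6

Fewest deletions = n − (longest strictly increasing subsequence).
Patience tails:
20 → extends → [20]
10 → replaces 20 → [10]
13 → extends → [10, 13]
16 → extends → [10, 13, 16]
20 → extends → [10, 13, 16, 20]
24 → extends → [10, 13, 16, 20, 24]
19 → replaces 20 → [10, 13, 16, 19, 24]
22 → replaces 24 → [10, 13, 16, 19, 22]
25 → extends → [10, 13, 16, 19, 22, 25]
22 → already a tail → [10, 13, 16, 19, 22, 25]
24 → replaces 25 → [10, 13, 16, 19, 22, 24]
26 → extends → [10, 13, 16, 19, 22, 24, 26]
28 → extends → [10, 13, 16, 19, 22, 24, 26, 28]
41 → extends → [10, 13, 16, 19, 22, 24, 26, 28, 41]
32 → replaces 41 → [10, 13, 16, 19, 22, 24, 26, 28, 32]
35 → extends → [10, 13, 16, 19, 22, 24, 26, 28, 32, 35]
Longest strictly increasing subsequence has length 10, so deletions = 16 − 10 = 6.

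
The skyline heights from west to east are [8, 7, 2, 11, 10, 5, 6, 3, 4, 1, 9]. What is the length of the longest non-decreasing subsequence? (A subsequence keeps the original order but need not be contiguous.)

4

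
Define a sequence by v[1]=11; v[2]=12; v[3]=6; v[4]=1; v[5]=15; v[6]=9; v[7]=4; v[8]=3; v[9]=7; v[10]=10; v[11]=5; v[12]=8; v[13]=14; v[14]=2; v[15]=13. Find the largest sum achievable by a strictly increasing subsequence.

Let S[i] be the best sum of a strictly increasing subsequence ending at i:
i:      1  2  3  4  5  6  7  8  9 10 11 12 13 14 15
v[i]:  11 12  6  1 15  9  4  3  7 10  5  8 14  2 13
S:     11 23  6  1 38 15  5  4 13 25 10 21 39  3 38
Maximum is 39 (e.g. 6 + 9 + 10 + 14).

39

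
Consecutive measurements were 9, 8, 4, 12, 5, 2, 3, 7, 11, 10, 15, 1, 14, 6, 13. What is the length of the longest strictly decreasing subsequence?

5

Negate each value so 'decreasing' becomes 'increasing', then run patience tails on the negated sequence:
-9 → extends → [-9]
-8 → extends → [-9, -8]
-4 → extends → [-9, -8, -4]
-12 → replaces -9 → [-12, -8, -4]
-5 → replaces -4 → [-12, -8, -5]
-2 → extends → [-12, -8, -5, -2]
-3 → replaces -2 → [-12, -8, -5, -3]
-7 → replaces -5 → [-12, -8, -7, -3]
-11 → replaces -8 → [-12, -11, -7, -3]
-10 → replaces -7 → [-12, -11, -10, -3]
-15 → replaces -12 → [-15, -11, -10, -3]
-1 → extends → [-15, -11, -10, -3, -1]
-14 → replaces -11 → [-15, -14, -10, -3, -1]
-6 → replaces -3 → [-15, -14, -10, -6, -1]
-13 → replaces -10 → [-15, -14, -13, -6, -1]
Five tails, so the longest strictly decreasing subsequence of the original has length 5.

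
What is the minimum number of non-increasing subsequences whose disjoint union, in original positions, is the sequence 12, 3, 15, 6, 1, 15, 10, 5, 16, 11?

4

Place each on the leftmost legal pile:
12 → new pile 1 (tops now [12])
3 → pile 1 (tops now [3])
15 → new pile 2 (tops now [3, 15])
6 → pile 2 (tops now [3, 6])
1 → pile 1 (tops now [1, 6])
15 → new pile 3 (tops now [1, 6, 15])
10 → pile 3 (tops now [1, 6, 10])
5 → pile 2 (tops now [1, 5, 10])
16 → new pile 4 (tops now [1, 5, 10, 16])
11 → pile 4 (tops now [1, 5, 10, 11])
Four piles.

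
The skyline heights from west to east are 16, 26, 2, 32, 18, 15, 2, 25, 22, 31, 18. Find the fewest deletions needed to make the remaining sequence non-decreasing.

7

Fewest deletions = n − (longest non-decreasing subsequence).
i:      1  2  3  4  5  6  7  8  9 10 11
a[i]:  16 26  2 32 18 15  2 25 22 31 18
dp:     1  2  1  3  2  2  2  3  3  4  3
max dp = 4, so deletions = 11 − 4 = 7.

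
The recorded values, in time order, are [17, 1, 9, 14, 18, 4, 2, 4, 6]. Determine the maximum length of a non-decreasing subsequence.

4

Track the smallest tail for each achievable length (allowing ties):
17 → extends → [17]
1 → replaces 17 → [1]
9 → extends → [1, 9]
14 → extends → [1, 9, 14]
18 → extends → [1, 9, 14, 18]
4 → replaces 9 → [1, 4, 14, 18]
2 → replaces 4 → [1, 2, 14, 18]
4 → replaces 14 → [1, 2, 4, 18]
6 → replaces 18 → [1, 2, 4, 6]
Four tails, so the longest non-decreasing subsequence has length 4 (e.g. 1, 9, 14, 18).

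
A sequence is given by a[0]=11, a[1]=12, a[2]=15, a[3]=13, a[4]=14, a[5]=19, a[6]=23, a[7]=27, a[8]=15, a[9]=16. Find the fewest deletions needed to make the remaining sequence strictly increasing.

3

Fewest deletions = n − (longest strictly increasing subsequence).
Patience tails:
11 → extends → [11]
12 → extends → [11, 12]
15 → extends → [11, 12, 15]
13 → replaces 15 → [11, 12, 13]
14 → extends → [11, 12, 13, 14]
19 → extends → [11, 12, 13, 14, 19]
23 → extends → [11, 12, 13, 14, 19, 23]
27 → extends → [11, 12, 13, 14, 19, 23, 27]
15 → replaces 19 → [11, 12, 13, 14, 15, 23, 27]
16 → replaces 23 → [11, 12, 13, 14, 15, 16, 27]
Longest strictly increasing subsequence has length 7, so deletions = 10 − 7 = 3.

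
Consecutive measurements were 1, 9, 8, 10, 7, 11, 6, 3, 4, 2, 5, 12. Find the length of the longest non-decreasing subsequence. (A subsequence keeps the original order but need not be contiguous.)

Let dp[i] be the length of the longest such subsequence ending at index i:
i:      1  2  3  4  5  6  7  8  9 10 11 12
a[i]:   1  9  8 10  7 11  6  3  4  2  5 12
dp:     1  2  2  3  2  4  2  2  3  2  4  5
Maximum dp value is 5.

5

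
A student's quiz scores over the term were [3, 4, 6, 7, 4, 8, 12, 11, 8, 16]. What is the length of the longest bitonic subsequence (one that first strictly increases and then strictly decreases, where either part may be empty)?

8

inc[i] = longest strictly increasing subsequence ending at i; dec[i] = longest strictly decreasing subsequence starting at i:
i:      1  2  3  4  5  6  7  8  9 10
a[i]:   3  4  6  7  4  8 12 11  8 16
inc:    1  2  3  4  2  5  6  6  5  7
dec:    1  1  2  2  1  1  3  2  1  1
Best peak at i=7 (value 12): inc=6, dec=3, length 6+3−1 = 8.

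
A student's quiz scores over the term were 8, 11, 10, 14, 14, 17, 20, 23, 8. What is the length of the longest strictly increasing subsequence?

Track the smallest tail for each achievable length (strict):
8 → extends → [8]
11 → extends → [8, 11]
10 → replaces 11 → [8, 10]
14 → extends → [8, 10, 14]
14 → already a tail → [8, 10, 14]
17 → extends → [8, 10, 14, 17]
20 → extends → [8, 10, 14, 17, 20]
23 → extends → [8, 10, 14, 17, 20, 23]
8 → already a tail → [8, 10, 14, 17, 20, 23]
Six tails, so the longest strictly increasing subsequence has length 6 (e.g. 8, 11, 14, 17, 20, 23).

6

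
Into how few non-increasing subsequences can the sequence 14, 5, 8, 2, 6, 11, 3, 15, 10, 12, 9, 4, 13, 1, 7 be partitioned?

Place each on the leftmost legal pile:
14 → new pile 1 (tops now [14])
5 → pile 1 (tops now [5])
8 → new pile 2 (tops now [5, 8])
2 → pile 1 (tops now [2, 8])
6 → pile 2 (tops now [2, 6])
11 → new pile 3 (tops now [2, 6, 11])
3 → pile 2 (tops now [2, 3, 11])
15 → new pile 4 (tops now [2, 3, 11, 15])
10 → pile 3 (tops now [2, 3, 10, 15])
12 → pile 4 (tops now [2, 3, 10, 12])
9 → pile 3 (tops now [2, 3, 9, 12])
4 → pile 3 (tops now [2, 3, 4, 12])
13 → new pile 5 (tops now [2, 3, 4, 12, 13])
1 → pile 1 (tops now [1, 3, 4, 12, 13])
7 → pile 4 (tops now [1, 3, 4, 7, 13])
Five piles.

5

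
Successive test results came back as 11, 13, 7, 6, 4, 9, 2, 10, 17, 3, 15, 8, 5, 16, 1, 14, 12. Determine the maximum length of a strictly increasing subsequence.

Let dp[i] be the length of the longest such subsequence ending at index i:
i:      1  2  3  4  5  6  7  8  9 10 11 12 13 14 15 16 17
a[i]:  11 13  7  6  4  9  2 10 17  3 15  8  5 16  1 14 12
dp:     1  2  1  1  1  2  1  3  4  2  4  3  3  5  1  4  4
Maximum dp value is 5.

5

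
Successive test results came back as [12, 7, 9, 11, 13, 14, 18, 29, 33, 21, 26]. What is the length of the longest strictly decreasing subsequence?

2

Let dp[i] be the longest strictly decreasing subsequence ending at i:
i:      1  2  3  4  5  6  7  8  9 10 11
a[i]:  12  7  9 11 13 14 18 29 33 21 26
dp:     1  2  2  2  1  1  1  1  1  2  2
Maximum is 2.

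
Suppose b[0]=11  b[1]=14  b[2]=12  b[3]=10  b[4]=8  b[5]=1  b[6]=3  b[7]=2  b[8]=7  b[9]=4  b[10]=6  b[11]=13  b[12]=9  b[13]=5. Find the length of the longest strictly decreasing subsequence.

7

Negate each value so 'decreasing' becomes 'increasing', then run patience tails on the negated sequence:
-11 → extends → [-11]
-14 → replaces -11 → [-14]
-12 → extends → [-14, -12]
-10 → extends → [-14, -12, -10]
-8 → extends → [-14, -12, -10, -8]
-1 → extends → [-14, -12, -10, -8, -1]
-3 → replaces -1 → [-14, -12, -10, -8, -3]
-2 → extends → [-14, -12, -10, -8, -3, -2]
-7 → replaces -3 → [-14, -12, -10, -8, -7, -2]
-4 → replaces -2 → [-14, -12, -10, -8, -7, -4]
-6 → replaces -4 → [-14, -12, -10, -8, -7, -6]
-13 → replaces -12 → [-14, -13, -10, -8, -7, -6]
-9 → replaces -8 → [-14, -13, -10, -9, -7, -6]
-5 → extends → [-14, -13, -10, -9, -7, -6, -5]
Seven tails, so the longest strictly decreasing subsequence of the original has length 7.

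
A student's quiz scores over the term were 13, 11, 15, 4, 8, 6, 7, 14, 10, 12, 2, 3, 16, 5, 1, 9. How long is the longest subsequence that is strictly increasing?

Track the smallest tail for each achievable length (strict):
13 → extends → [13]
11 → replaces 13 → [11]
15 → extends → [11, 15]
4 → replaces 11 → [4, 15]
8 → replaces 15 → [4, 8]
6 → replaces 8 → [4, 6]
7 → extends → [4, 6, 7]
14 → extends → [4, 6, 7, 14]
10 → replaces 14 → [4, 6, 7, 10]
12 → extends → [4, 6, 7, 10, 12]
2 → replaces 4 → [2, 6, 7, 10, 12]
3 → replaces 6 → [2, 3, 7, 10, 12]
16 → extends → [2, 3, 7, 10, 12, 16]
5 → replaces 7 → [2, 3, 5, 10, 12, 16]
1 → replaces 2 → [1, 3, 5, 10, 12, 16]
9 → replaces 10 → [1, 3, 5, 9, 12, 16]
Six tails, so the longest strictly increasing subsequence has length 6 (e.g. 4, 6, 7, 10, 12, 16).

6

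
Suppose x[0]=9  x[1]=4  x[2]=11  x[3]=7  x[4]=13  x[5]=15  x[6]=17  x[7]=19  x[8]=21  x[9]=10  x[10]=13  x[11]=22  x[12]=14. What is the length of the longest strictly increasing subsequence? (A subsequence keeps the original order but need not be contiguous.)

8

Let dp[i] be the length of the longest such subsequence ending at index i:
i:      0  1  2  3  4  5  6  7  8  9 10 11 12
x[i]:   9  4 11  7 13 15 17 19 21 10 13 22 14
dp:     1  1  2  2  3  4  5  6  7  3  4  8  5
Maximum dp value is 8.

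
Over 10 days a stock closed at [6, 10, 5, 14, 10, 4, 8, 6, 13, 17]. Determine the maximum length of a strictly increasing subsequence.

Track the smallest tail for each achievable length (strict):
6 → extends → [6]
10 → extends → [6, 10]
5 → replaces 6 → [5, 10]
14 → extends → [5, 10, 14]
10 → already a tail → [5, 10, 14]
4 → replaces 5 → [4, 10, 14]
8 → replaces 10 → [4, 8, 14]
6 → replaces 8 → [4, 6, 14]
13 → replaces 14 → [4, 6, 13]
17 → extends → [4, 6, 13, 17]
Four tails, so the longest strictly increasing subsequence has length 4 (e.g. 6, 10, 14, 17).

4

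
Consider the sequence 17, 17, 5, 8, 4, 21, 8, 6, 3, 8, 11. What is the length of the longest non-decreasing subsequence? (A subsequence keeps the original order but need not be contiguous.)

Let dp[i] be the length of the longest such subsequence ending at index i:
i:      1  2  3  4  5  6  7  8  9 10 11
a[i]:  17 17  5  8  4 21  8  6  3  8 11
dp:     1  2  1  2  1  3  3  2  1  4  5
Maximum dp value is 5.

5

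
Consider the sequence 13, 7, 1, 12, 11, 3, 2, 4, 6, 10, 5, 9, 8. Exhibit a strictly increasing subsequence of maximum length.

Patience tails give the LIS length; then backtrack through the dp parents:
13 → extends → [13]
7 → replaces 13 → [7]
1 → replaces 7 → [1]
12 → extends → [1, 12]
11 → replaces 12 → [1, 11]
3 → replaces 11 → [1, 3]
2 → replaces 3 → [1, 2]
4 → extends → [1, 2, 4]
6 → extends → [1, 2, 4, 6]
10 → extends → [1, 2, 4, 6, 10]
5 → replaces 6 → [1, 2, 4, 5, 10]
9 → replaces 10 → [1, 2, 4, 5, 9]
8 → replaces 9 → [1, 2, 4, 5, 8]
Length 5; one witness is 1, 3, 4, 6, 10.

1, 3, 4, 6, 10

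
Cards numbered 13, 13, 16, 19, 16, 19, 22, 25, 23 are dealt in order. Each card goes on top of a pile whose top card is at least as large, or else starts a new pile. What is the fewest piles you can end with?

Place each on the leftmost legal pile:
13 → new pile 1 (tops now [13])
13 → pile 1 (tops now [13])
16 → new pile 2 (tops now [13, 16])
19 → new pile 3 (tops now [13, 16, 19])
16 → pile 2 (tops now [13, 16, 19])
19 → pile 3 (tops now [13, 16, 19])
22 → new pile 4 (tops now [13, 16, 19, 22])
25 → new pile 5 (tops now [13, 16, 19, 22, 25])
23 → pile 5 (tops now [13, 16, 19, 22, 23])
Five piles.

5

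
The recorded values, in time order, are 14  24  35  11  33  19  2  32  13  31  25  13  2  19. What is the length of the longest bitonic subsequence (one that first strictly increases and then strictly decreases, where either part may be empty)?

9

inc[i] = longest strictly increasing subsequence ending at i; dec[i] = longest strictly decreasing subsequence starting at i:
i:      1  2  3  4  5  6  7  8  9 10 11 12 13 14
a[i]:  14 24 35 11 33 19  2 32 13 31 25 13  2 19
inc:    1  2  3  1  3  2  1  3  2  3  3  2  1  3
dec:    3  4  7  2  6  3  1  5  2  4  3  2  1  1
Best peak at i=3 (value 35): inc=3, dec=7, length 3+7−1 = 9.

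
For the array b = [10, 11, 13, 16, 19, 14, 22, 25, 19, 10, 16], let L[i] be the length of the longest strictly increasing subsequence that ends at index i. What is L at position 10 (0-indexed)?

5

dp[i] = 1 + max{dp[j] : j<i, b[j]<b[i]} (or 1 if no such j):
i:      0  1  2  3  4  5  6  7  8  9 10
b[i]:  10 11 13 16 19 14 22 25 19 10 16
dp:     1  2  3  4  5  4  6  7  5  1  5
At index 10 the value is 5.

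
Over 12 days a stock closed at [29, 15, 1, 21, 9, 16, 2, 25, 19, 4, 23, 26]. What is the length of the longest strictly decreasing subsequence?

4

Let dp[i] be the longest strictly decreasing subsequence ending at i:
i:      1  2  3  4  5  6  7  8  9 10 11 12
a[i]:  29 15  1 21  9 16  2 25 19  4 23 26
dp:     1  2  3  2  3  3  4  2  3  4  3  2
Maximum is 4.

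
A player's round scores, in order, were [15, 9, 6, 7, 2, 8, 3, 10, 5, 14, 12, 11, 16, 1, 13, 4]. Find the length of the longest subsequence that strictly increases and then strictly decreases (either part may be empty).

8

inc[i] = longest strictly increasing subsequence ending at i; dec[i] = longest strictly decreasing subsequence starting at i:
i:      1  2  3  4  5  6  7  8  9 10 11 12 13 14 15 16
a[i]:  15  9  6  7  2  8  3 10  5 14 12 11 16  1 13  4
inc:    1  1  1  2  1  3  2  4  3  5  5  5  6  1  6  3
dec:    5  4  3  3  2  3  2  3  2  4  3  2  3  1  2  1
Best peak at i=10 (value 14): inc=5, dec=4, length 5+4−1 = 8.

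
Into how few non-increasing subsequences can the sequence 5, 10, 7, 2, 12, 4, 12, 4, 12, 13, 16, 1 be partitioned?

Place each on the leftmost legal pile:
5 → new pile 1 (tops now [5])
10 → new pile 2 (tops now [5, 10])
7 → pile 2 (tops now [5, 7])
2 → pile 1 (tops now [2, 7])
12 → new pile 3 (tops now [2, 7, 12])
4 → pile 2 (tops now [2, 4, 12])
12 → pile 3 (tops now [2, 4, 12])
4 → pile 2 (tops now [2, 4, 12])
12 → pile 3 (tops now [2, 4, 12])
13 → new pile 4 (tops now [2, 4, 12, 13])
16 → new pile 5 (tops now [2, 4, 12, 13, 16])
1 → pile 1 (tops now [1, 4, 12, 13, 16])
Five piles.

5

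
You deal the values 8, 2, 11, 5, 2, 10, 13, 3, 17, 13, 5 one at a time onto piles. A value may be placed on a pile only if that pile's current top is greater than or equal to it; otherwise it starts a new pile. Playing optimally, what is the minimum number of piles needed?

Place each on the leftmost legal pile:
8 → new pile 1 (tops now [8])
2 → pile 1 (tops now [2])
11 → new pile 2 (tops now [2, 11])
5 → pile 2 (tops now [2, 5])
2 → pile 1 (tops now [2, 5])
10 → new pile 3 (tops now [2, 5, 10])
13 → new pile 4 (tops now [2, 5, 10, 13])
3 → pile 2 (tops now [2, 3, 10, 13])
17 → new pile 5 (tops now [2, 3, 10, 13, 17])
13 → pile 4 (tops now [2, 3, 10, 13, 17])
5 → pile 3 (tops now [2, 3, 5, 13, 17])
Five piles.

5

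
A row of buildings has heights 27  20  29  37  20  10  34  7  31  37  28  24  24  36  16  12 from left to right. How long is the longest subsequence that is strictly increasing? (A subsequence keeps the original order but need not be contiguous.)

4

Track the smallest tail for each achievable length (strict):
27 → extends → [27]
20 → replaces 27 → [20]
29 → extends → [20, 29]
37 → extends → [20, 29, 37]
20 → already a tail → [20, 29, 37]
10 → replaces 20 → [10, 29, 37]
34 → replaces 37 → [10, 29, 34]
7 → replaces 10 → [7, 29, 34]
31 → replaces 34 → [7, 29, 31]
37 → extends → [7, 29, 31, 37]
28 → replaces 29 → [7, 28, 31, 37]
24 → replaces 28 → [7, 24, 31, 37]
24 → already a tail → [7, 24, 31, 37]
36 → replaces 37 → [7, 24, 31, 36]
16 → replaces 24 → [7, 16, 31, 36]
12 → replaces 16 → [7, 12, 31, 36]
Four tails, so the longest strictly increasing subsequence has length 4 (e.g. 27, 29, 34, 37).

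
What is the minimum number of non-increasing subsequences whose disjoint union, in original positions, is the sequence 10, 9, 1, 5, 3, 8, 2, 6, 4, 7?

4

Place each on the leftmost legal pile:
10 → new pile 1 (tops now [10])
9 → pile 1 (tops now [9])
1 → pile 1 (tops now [1])
5 → new pile 2 (tops now [1, 5])
3 → pile 2 (tops now [1, 3])
8 → new pile 3 (tops now [1, 3, 8])
2 → pile 2 (tops now [1, 2, 8])
6 → pile 3 (tops now [1, 2, 6])
4 → pile 3 (tops now [1, 2, 4])
7 → new pile 4 (tops now [1, 2, 4, 7])
Four piles.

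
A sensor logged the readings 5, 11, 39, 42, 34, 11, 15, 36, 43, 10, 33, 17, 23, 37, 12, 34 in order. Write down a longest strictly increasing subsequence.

Patience tails give the LIS length; then backtrack through the dp parents:
5 → extends → [5]
11 → extends → [5, 11]
39 → extends → [5, 11, 39]
42 → extends → [5, 11, 39, 42]
34 → replaces 39 → [5, 11, 34, 42]
11 → already a tail → [5, 11, 34, 42]
15 → replaces 34 → [5, 11, 15, 42]
36 → replaces 42 → [5, 11, 15, 36]
43 → extends → [5, 11, 15, 36, 43]
10 → replaces 11 → [5, 10, 15, 36, 43]
33 → replaces 36 → [5, 10, 15, 33, 43]
17 → replaces 33 → [5, 10, 15, 17, 43]
23 → replaces 43 → [5, 10, 15, 17, 23]
37 → extends → [5, 10, 15, 17, 23, 37]
12 → replaces 15 → [5, 10, 12, 17, 23, 37]
34 → replaces 37 → [5, 10, 12, 17, 23, 34]
Length 6; one witness is 5, 11, 15, 17, 23, 37.

5, 11, 15, 17, 23, 37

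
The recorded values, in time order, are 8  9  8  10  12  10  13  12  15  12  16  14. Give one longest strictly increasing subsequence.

Patience tails give the LIS length; then backtrack through the dp parents:
8 → extends → [8]
9 → extends → [8, 9]
8 → already a tail → [8, 9]
10 → extends → [8, 9, 10]
12 → extends → [8, 9, 10, 12]
10 → already a tail → [8, 9, 10, 12]
13 → extends → [8, 9, 10, 12, 13]
12 → already a tail → [8, 9, 10, 12, 13]
15 → extends → [8, 9, 10, 12, 13, 15]
12 → already a tail → [8, 9, 10, 12, 13, 15]
16 → extends → [8, 9, 10, 12, 13, 15, 16]
14 → replaces 15 → [8, 9, 10, 12, 13, 14, 16]
Length 7; one witness is 8, 9, 10, 12, 13, 15, 16.

8, 9, 10, 12, 13, 15, 16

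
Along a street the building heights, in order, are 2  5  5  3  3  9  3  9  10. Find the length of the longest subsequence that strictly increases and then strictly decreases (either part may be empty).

4

inc[i] = longest strictly increasing subsequence ending at i; dec[i] = longest strictly decreasing subsequence starting at i:
i:      1  2  3  4  5  6  7  8  9
a[i]:   2  5  5  3  3  9  3  9 10
inc:    1  2  2  2  2  3  2  3  4
dec:    1  2  2  1  1  2  1  1  1
Best peak at i=6 (value 9): inc=3, dec=2, length 3+2−1 = 4.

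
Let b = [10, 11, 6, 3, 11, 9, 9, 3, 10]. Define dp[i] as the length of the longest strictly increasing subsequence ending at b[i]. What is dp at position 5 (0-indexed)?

2

dp[i] = 1 + max{dp[j] : j<i, b[j]<b[i]} (or 1 if no such j):
i:      0  1  2  3  4  5  6  7  8
b[i]:  10 11  6  3 11  9  9  3 10
dp:     1  2  1  1  2  2  2  1  3
At index 5 the value is 2.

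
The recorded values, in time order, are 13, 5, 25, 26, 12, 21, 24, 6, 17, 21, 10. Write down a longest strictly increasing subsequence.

Patience tails give the LIS length; then backtrack through the dp parents:
13 → extends → [13]
5 → replaces 13 → [5]
25 → extends → [5, 25]
26 → extends → [5, 25, 26]
12 → replaces 25 → [5, 12, 26]
21 → replaces 26 → [5, 12, 21]
24 → extends → [5, 12, 21, 24]
6 → replaces 12 → [5, 6, 21, 24]
17 → replaces 21 → [5, 6, 17, 24]
21 → replaces 24 → [5, 6, 17, 21]
10 → replaces 17 → [5, 6, 10, 21]
Length 4; one witness is 5, 12, 21, 24.

5, 12, 21, 24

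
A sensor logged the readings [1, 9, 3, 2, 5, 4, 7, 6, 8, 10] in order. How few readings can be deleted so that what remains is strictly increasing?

4

Fewest deletions = n − (longest strictly increasing subsequence).
Patience tails:
1 → extends → [1]
9 → extends → [1, 9]
3 → replaces 9 → [1, 3]
2 → replaces 3 → [1, 2]
5 → extends → [1, 2, 5]
4 → replaces 5 → [1, 2, 4]
7 → extends → [1, 2, 4, 7]
6 → replaces 7 → [1, 2, 4, 6]
8 → extends → [1, 2, 4, 6, 8]
10 → extends → [1, 2, 4, 6, 8, 10]
Longest strictly increasing subsequence has length 6, so deletions = 10 − 6 = 4.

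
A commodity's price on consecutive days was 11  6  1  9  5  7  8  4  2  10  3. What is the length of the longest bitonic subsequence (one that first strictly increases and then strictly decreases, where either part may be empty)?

6

inc[i] = longest strictly increasing subsequence ending at i; dec[i] = longest strictly decreasing subsequence starting at i:
i:      1  2  3  4  5  6  7  8  9 10 11
a[i]:  11  6  1  9  5  7  8  4  2 10  3
inc:    1  1  1  2  2  3  4  2  2  5  3
dec:    5  4  1  4  3  3  3  2  1  2  1
Best peak at i=7 (value 8): inc=4, dec=3, length 4+3−1 = 6.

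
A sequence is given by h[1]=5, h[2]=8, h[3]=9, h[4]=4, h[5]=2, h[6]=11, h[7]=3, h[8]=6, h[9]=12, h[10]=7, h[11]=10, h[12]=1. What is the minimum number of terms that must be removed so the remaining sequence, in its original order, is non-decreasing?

7

Fewest deletions = n − (longest non-decreasing subsequence).
i:      1  2  3  4  5  6  7  8  9 10 11 12
h[i]:   5  8  9  4  2 11  3  6 12  7 10  1
dp:     1  2  3  1  1  4  2  3  5  4  5  1
max dp = 5, so deletions = 12 − 5 = 7.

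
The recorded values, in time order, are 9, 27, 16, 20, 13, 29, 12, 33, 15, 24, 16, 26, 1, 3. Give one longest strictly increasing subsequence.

9, 16, 20, 29, 33

Patience tails give the LIS length; then backtrack through the dp parents:
9 → extends → [9]
27 → extends → [9, 27]
16 → replaces 27 → [9, 16]
20 → extends → [9, 16, 20]
13 → replaces 16 → [9, 13, 20]
29 → extends → [9, 13, 20, 29]
12 → replaces 13 → [9, 12, 20, 29]
33 → extends → [9, 12, 20, 29, 33]
15 → replaces 20 → [9, 12, 15, 29, 33]
24 → replaces 29 → [9, 12, 15, 24, 33]
16 → replaces 24 → [9, 12, 15, 16, 33]
26 → replaces 33 → [9, 12, 15, 16, 26]
1 → replaces 9 → [1, 12, 15, 16, 26]
3 → replaces 12 → [1, 3, 15, 16, 26]
Length 5; one witness is 9, 16, 20, 29, 33.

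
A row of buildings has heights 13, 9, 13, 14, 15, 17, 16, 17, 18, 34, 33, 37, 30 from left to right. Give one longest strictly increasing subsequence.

9, 13, 14, 15, 16, 17, 18, 34, 37

Patience tails give the LIS length; then backtrack through the dp parents:
13 → extends → [13]
9 → replaces 13 → [9]
13 → extends → [9, 13]
14 → extends → [9, 13, 14]
15 → extends → [9, 13, 14, 15]
17 → extends → [9, 13, 14, 15, 17]
16 → replaces 17 → [9, 13, 14, 15, 16]
17 → extends → [9, 13, 14, 15, 16, 17]
18 → extends → [9, 13, 14, 15, 16, 17, 18]
34 → extends → [9, 13, 14, 15, 16, 17, 18, 34]
33 → replaces 34 → [9, 13, 14, 15, 16, 17, 18, 33]
37 → extends → [9, 13, 14, 15, 16, 17, 18, 33, 37]
30 → replaces 33 → [9, 13, 14, 15, 16, 17, 18, 30, 37]
Length 9; one witness is 9, 13, 14, 15, 16, 17, 18, 34, 37.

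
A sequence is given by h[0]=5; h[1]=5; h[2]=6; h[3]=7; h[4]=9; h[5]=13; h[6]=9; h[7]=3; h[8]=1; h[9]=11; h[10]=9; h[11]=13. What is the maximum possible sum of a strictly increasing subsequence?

Let S[i] be the best sum of a strictly increasing subsequence ending at i:
i:      0  1  2  3  4  5  6  7  8  9 10 11
h[i]:   5  5  6  7  9 13  9  3  1 11  9 13
S:      5  5 11 18 27 40 27  3  1 38 27 51
Maximum is 51 (e.g. 5 + 6 + 7 + 9 + 11 + 13).

51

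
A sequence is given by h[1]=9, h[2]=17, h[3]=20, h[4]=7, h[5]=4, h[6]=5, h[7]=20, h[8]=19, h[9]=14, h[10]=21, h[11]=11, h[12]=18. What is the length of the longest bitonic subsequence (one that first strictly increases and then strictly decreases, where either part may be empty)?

6

inc[i] = longest strictly increasing subsequence ending at i; dec[i] = longest strictly decreasing subsequence starting at i:
i:      1  2  3  4  5  6  7  8  9 10 11 12
h[i]:   9 17 20  7  4  5 20 19 14 21 11 18
inc:    1  2  3  1  1  2  3  3  3  4  3  4
dec:    3  3  4  2  1  1  4  3  2  2  1  1
Best peak at i=3 (value 20): inc=3, dec=4, length 3+4−1 = 6.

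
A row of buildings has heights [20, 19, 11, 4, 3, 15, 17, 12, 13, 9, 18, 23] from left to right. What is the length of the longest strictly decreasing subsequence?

Negate each value so 'decreasing' becomes 'increasing', then run patience tails on the negated sequence:
-20 → extends → [-20]
-19 → extends → [-20, -19]
-11 → extends → [-20, -19, -11]
-4 → extends → [-20, -19, -11, -4]
-3 → extends → [-20, -19, -11, -4, -3]
-15 → replaces -11 → [-20, -19, -15, -4, -3]
-17 → replaces -15 → [-20, -19, -17, -4, -3]
-12 → replaces -4 → [-20, -19, -17, -12, -3]
-13 → replaces -12 → [-20, -19, -17, -13, -3]
-9 → replaces -3 → [-20, -19, -17, -13, -9]
-18 → replaces -17 → [-20, -19, -18, -13, -9]
-23 → replaces -20 → [-23, -19, -18, -13, -9]
Five tails, so the longest strictly decreasing subsequence of the original has length 5.

5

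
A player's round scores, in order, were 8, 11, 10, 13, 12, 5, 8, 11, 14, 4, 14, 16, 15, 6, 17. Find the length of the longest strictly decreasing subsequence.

4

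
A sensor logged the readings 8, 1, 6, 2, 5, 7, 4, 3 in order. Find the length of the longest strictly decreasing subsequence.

Let dp[i] be the longest strictly decreasing subsequence ending at i:
i:     1 2 3 4 5 6 7 8
a[i]:  8 1 6 2 5 7 4 3
dp:    1 2 2 3 3 2 4 5
Maximum is 5.

5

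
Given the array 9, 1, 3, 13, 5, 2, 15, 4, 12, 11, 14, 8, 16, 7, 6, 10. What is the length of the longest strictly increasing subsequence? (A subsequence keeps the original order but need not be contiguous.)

6

Track the smallest tail for each achievable length (strict):
9 → extends → [9]
1 → replaces 9 → [1]
3 → extends → [1, 3]
13 → extends → [1, 3, 13]
5 → replaces 13 → [1, 3, 5]
2 → replaces 3 → [1, 2, 5]
15 → extends → [1, 2, 5, 15]
4 → replaces 5 → [1, 2, 4, 15]
12 → replaces 15 → [1, 2, 4, 12]
11 → replaces 12 → [1, 2, 4, 11]
14 → extends → [1, 2, 4, 11, 14]
8 → replaces 11 → [1, 2, 4, 8, 14]
16 → extends → [1, 2, 4, 8, 14, 16]
7 → replaces 8 → [1, 2, 4, 7, 14, 16]
6 → replaces 7 → [1, 2, 4, 6, 14, 16]
10 → replaces 14 → [1, 2, 4, 6, 10, 16]
Six tails, so the longest strictly increasing subsequence has length 6 (e.g. 1, 3, 5, 12, 14, 16).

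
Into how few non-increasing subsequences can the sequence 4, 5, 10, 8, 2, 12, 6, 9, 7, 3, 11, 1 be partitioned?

5

Place each on the leftmost legal pile:
4 → new pile 1 (tops now [4])
5 → new pile 2 (tops now [4, 5])
10 → new pile 3 (tops now [4, 5, 10])
8 → pile 3 (tops now [4, 5, 8])
2 → pile 1 (tops now [2, 5, 8])
12 → new pile 4 (tops now [2, 5, 8, 12])
6 → pile 3 (tops now [2, 5, 6, 12])
9 → pile 4 (tops now [2, 5, 6, 9])
7 → pile 4 (tops now [2, 5, 6, 7])
3 → pile 2 (tops now [2, 3, 6, 7])
11 → new pile 5 (tops now [2, 3, 6, 7, 11])
1 → pile 1 (tops now [1, 3, 6, 7, 11])
Five piles.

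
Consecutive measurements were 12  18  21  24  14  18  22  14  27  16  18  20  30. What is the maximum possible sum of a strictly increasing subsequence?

132

Let S[i] be the best sum of a strictly increasing subsequence ending at i:
i:       1   2   3   4   5   6   7   8   9  10  11  12  13
a[i]:   12  18  21  24  14  18  22  14  27  16  18  20  30
S:      12  30  51  75  26  44  73  26 102  42  60  80 132
Maximum is 132 (e.g. 12 + 18 + 21 + 24 + 27 + 30).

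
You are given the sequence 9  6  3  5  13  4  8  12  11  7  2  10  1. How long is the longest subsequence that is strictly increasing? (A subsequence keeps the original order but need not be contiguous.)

4

Track the smallest tail for each achievable length (strict):
9 → extends → [9]
6 → replaces 9 → [6]
3 → replaces 6 → [3]
5 → extends → [3, 5]
13 → extends → [3, 5, 13]
4 → replaces 5 → [3, 4, 13]
8 → replaces 13 → [3, 4, 8]
12 → extends → [3, 4, 8, 12]
11 → replaces 12 → [3, 4, 8, 11]
7 → replaces 8 → [3, 4, 7, 11]
2 → replaces 3 → [2, 4, 7, 11]
10 → replaces 11 → [2, 4, 7, 10]
1 → replaces 2 → [1, 4, 7, 10]
Four tails, so the longest strictly increasing subsequence has length 4 (e.g. 3, 5, 8, 12).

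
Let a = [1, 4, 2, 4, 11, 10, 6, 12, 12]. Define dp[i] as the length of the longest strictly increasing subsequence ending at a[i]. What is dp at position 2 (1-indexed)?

dp[i] = 1 + max{dp[j] : j<i, a[j]<a[i]} (or 1 if no such j):
i:      1  2  3  4  5  6  7  8  9
a[i]:   1  4  2  4 11 10  6 12 12
dp:     1  2  2  3  4  4  4  5  5
At index 2 the value is 2.

2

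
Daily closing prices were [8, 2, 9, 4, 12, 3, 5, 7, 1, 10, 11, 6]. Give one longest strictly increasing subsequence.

2, 4, 5, 7, 10, 11

Patience tails give the LIS length; then backtrack through the dp parents:
8 → extends → [8]
2 → replaces 8 → [2]
9 → extends → [2, 9]
4 → replaces 9 → [2, 4]
12 → extends → [2, 4, 12]
3 → replaces 4 → [2, 3, 12]
5 → replaces 12 → [2, 3, 5]
7 → extends → [2, 3, 5, 7]
1 → replaces 2 → [1, 3, 5, 7]
10 → extends → [1, 3, 5, 7, 10]
11 → extends → [1, 3, 5, 7, 10, 11]
6 → replaces 7 → [1, 3, 5, 6, 10, 11]
Length 6; one witness is 2, 4, 5, 7, 10, 11.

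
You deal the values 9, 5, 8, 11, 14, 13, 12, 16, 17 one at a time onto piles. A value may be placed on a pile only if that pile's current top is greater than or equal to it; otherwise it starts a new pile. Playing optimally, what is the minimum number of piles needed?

6

The minimum number of non-increasing subsequences covering a sequence equals the length of its longest strictly increasing subsequence.
LIS length is 6 (e.g. 5, 8, 11, 14, 16, 17), so 6 piles are needed.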